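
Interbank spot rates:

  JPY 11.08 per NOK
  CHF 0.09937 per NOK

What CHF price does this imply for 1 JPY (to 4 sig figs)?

1 JPY ÷ 11.08 = 0.0902527 NOK
0.0902527 NOK × 0.09937 = 0.00896841 CHF

JPY/CHF = 0.008968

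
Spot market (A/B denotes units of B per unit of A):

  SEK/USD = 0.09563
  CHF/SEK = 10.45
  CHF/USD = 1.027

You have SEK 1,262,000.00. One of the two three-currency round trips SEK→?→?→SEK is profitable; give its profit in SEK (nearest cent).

Profit: SEK 34,938.41

Profitable loop is SEK → CHF → USD → SEK:
SEK 1,262,000.00 ÷ 10.45 = CHF 120,765.55
CHF 120,765.55 × 1.027 = USD 124,026.22
USD 124,026.22 ÷ 0.09563 = SEK 1,296,938.41
Profit = SEK 1,296,938.41 − SEK 1,262,000.00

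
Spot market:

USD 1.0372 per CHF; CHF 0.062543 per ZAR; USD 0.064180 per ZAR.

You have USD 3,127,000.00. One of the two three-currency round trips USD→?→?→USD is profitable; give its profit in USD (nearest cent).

Profitable loop is USD → ZAR → CHF → USD:
USD 3,127,000.00 ÷ 0.064180 = ZAR 48,722,343.41
ZAR 48,722,343.41 × 0.062543 = CHF 3,047,241.52
CHF 3,047,241.52 × 1.0372 = USD 3,160,598.91
Profit = USD 3,160,598.91 − USD 3,127,000.00

Profit: USD 33,598.91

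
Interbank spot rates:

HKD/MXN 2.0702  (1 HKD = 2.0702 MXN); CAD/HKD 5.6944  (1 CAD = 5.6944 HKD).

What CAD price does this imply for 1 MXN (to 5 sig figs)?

1 MXN ÷ 2.0702 = 0.483045 HKD
0.483045 HKD ÷ 5.6944 = 0.0848281 CAD

MXN/CAD = 0.084828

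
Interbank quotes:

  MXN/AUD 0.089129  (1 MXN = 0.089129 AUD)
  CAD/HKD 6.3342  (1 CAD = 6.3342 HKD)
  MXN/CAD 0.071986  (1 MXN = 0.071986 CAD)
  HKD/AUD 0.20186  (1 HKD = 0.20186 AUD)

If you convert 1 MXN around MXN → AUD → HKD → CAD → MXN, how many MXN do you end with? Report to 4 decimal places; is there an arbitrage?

0.9683 (arbitrage exists)

Around MXN → AUD → HKD → CAD → MXN: 1 × 0.089129 ÷ 0.20186 ÷ 6.3342 ÷ 0.071986 = 0.968342
Product < 1; profitable direction is MXN → CAD → HKD → AUD → MXN.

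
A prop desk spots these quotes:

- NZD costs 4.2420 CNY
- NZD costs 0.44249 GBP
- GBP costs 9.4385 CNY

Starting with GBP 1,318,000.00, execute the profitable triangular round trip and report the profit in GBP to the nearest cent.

Profit: GBP 20,688.81

Profitable loop is GBP → NZD → CNY → GBP:
GBP 1,318,000.00 ÷ 0.44249 = NZD 2,978,598.39
NZD 2,978,598.39 × 4.2420 = CNY 12,635,214.36
CNY 12,635,214.36 ÷ 9.4385 = GBP 1,338,688.81
Profit = GBP 1,338,688.81 − GBP 1,318,000.00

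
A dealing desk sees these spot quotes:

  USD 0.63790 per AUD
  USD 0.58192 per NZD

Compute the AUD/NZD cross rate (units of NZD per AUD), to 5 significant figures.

1 AUD × 0.63790 = 0.6379 USD
0.6379 USD ÷ 0.58192 = 1.0962 NZD

AUD/NZD = 1.0962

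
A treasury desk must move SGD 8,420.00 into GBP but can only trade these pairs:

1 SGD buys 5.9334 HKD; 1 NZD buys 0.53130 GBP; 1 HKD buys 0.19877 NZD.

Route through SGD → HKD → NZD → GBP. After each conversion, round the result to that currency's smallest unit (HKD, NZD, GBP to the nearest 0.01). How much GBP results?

GBP 5,276.02

SGD 8,420.00 × 5.9334 = HKD 49,959.23
HKD 49,959.23 × 0.19877 = NZD 9,930.40
NZD 9,930.40 × 0.53130 = GBP 5,276.02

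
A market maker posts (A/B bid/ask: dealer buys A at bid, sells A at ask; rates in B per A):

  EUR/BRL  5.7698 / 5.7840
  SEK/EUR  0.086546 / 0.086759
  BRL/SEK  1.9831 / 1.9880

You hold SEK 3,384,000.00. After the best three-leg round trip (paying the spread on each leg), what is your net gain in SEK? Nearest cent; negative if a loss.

Net profit: SEK 8,119.57

Best loop SEK → BRL → EUR → SEK:
SEK 3,384,000.00 ÷ 1.9880 (buy BRL at ask) = BRL 1,702,213.28
BRL 1,702,213.28 ÷ 5.7840 (buy EUR at ask) = EUR 294,296.90
EUR 294,296.90 ÷ 0.086759 (buy SEK at ask) = SEK 3,392,119.57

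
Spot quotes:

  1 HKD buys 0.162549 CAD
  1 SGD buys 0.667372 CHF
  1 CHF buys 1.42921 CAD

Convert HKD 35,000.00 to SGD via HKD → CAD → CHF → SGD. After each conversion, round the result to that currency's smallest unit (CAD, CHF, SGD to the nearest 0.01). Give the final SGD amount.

HKD 35,000.00 × 0.162549 = CAD 5,689.22
CAD 5,689.22 ÷ 1.42921 = CHF 3,980.67
CHF 3,980.67 ÷ 0.667372 = SGD 5,964.69

SGD 5,964.69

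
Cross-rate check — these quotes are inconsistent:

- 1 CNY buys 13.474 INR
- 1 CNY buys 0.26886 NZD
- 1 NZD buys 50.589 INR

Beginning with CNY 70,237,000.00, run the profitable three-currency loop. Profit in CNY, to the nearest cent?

Profit: CNY 663,892.07

Profitable loop is CNY → NZD → INR → CNY:
CNY 70,237,000.00 × 0.26886 = NZD 18,883,919.82
NZD 18,883,919.82 × 50.589 = INR 955,318,619.77
INR 955,318,619.77 ÷ 13.474 = CNY 70,900,892.07
Profit = CNY 70,900,892.07 − CNY 70,237,000.00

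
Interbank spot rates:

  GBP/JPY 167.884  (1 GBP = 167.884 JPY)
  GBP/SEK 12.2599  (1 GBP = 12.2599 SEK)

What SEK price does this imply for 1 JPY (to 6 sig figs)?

JPY/SEK = 0.0730260

1 JPY ÷ 167.884 = 0.00595649 GBP
0.00595649 GBP × 12.2599 = 0.073026 SEK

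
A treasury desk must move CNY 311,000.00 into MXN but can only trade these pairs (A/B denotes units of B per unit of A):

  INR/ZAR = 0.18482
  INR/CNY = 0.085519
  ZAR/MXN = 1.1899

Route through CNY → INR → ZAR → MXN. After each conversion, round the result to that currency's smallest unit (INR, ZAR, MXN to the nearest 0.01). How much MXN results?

MXN 799,755.45

CNY 311,000.00 ÷ 0.085519 = INR 3,636,618.76
INR 3,636,618.76 × 0.18482 = ZAR 672,119.88
ZAR 672,119.88 × 1.1899 = MXN 799,755.45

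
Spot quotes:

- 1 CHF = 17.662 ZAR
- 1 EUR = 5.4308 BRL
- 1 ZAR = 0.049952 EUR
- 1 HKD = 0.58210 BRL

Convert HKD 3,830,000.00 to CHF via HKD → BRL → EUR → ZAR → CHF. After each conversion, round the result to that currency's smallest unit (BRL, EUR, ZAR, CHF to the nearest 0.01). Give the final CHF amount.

CHF 465,307.23

HKD 3,830,000.00 × 0.58210 = BRL 2,229,443.00
BRL 2,229,443.00 ÷ 5.4308 = EUR 410,518.34
EUR 410,518.34 ÷ 0.049952 = ZAR 8,218,256.33
ZAR 8,218,256.33 ÷ 17.662 = CHF 465,307.23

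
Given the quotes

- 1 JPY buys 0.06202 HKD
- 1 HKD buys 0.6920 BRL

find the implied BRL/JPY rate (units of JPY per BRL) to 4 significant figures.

1 BRL ÷ 0.6920 = 1.44509 HKD
1.44509 HKD ÷ 0.06202 = 23.3003 JPY

BRL/JPY = 23.30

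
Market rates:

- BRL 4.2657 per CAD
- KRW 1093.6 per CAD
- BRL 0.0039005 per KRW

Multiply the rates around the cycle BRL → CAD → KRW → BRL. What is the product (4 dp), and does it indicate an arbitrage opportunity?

Around BRL → CAD → KRW → BRL: 1 ÷ 4.2657 × 1093.6 × 0.0039005 = 0.999973
Product ≈ 1 (deviation 0.003%, within rounding noise).

1.0000 (no arbitrage)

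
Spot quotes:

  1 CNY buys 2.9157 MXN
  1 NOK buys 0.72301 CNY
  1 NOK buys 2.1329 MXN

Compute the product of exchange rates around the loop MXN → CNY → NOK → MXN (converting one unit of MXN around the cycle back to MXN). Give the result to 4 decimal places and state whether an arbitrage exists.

1.0118 (arbitrage exists)

Around MXN → CNY → NOK → MXN: 1 ÷ 2.9157 ÷ 0.72301 × 2.1329 = 1.011774
Product > 1; profitable direction is MXN → CNY → NOK → MXN.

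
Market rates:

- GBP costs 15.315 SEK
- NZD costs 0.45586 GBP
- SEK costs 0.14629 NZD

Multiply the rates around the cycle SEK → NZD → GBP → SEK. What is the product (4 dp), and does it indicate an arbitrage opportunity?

Around SEK → NZD → GBP → SEK: 1 × 0.14629 × 0.45586 × 15.315 = 1.021323
Product > 1; profitable direction is SEK → NZD → GBP → SEK.

1.0213 (arbitrage exists)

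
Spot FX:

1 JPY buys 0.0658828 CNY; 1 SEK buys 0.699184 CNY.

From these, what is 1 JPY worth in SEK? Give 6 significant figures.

JPY/SEK = 0.0942281

1 JPY × 0.0658828 = 0.0658828 CNY
0.0658828 CNY ÷ 0.699184 = 0.0942281 SEK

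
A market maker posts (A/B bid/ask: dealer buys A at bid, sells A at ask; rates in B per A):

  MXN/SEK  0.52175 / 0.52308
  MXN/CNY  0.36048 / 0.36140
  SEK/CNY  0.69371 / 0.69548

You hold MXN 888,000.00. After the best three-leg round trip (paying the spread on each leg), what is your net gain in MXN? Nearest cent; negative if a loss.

Net profit: MXN 1,334.68

Best loop MXN → SEK → CNY → MXN:
MXN 888,000.00 × 0.52175 (sell MXN at bid) = SEK 463,314.00
SEK 463,314.00 × 0.69371 (sell SEK at bid) = CNY 321,405.55
CNY 321,405.55 ÷ 0.36140 (buy MXN at ask) = MXN 889,334.68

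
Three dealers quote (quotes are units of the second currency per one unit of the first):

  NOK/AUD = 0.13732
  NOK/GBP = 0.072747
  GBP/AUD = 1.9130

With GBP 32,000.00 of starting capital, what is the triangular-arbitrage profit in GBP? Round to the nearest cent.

Profit: GBP 429.95

Profitable loop is GBP → AUD → NOK → GBP:
GBP 32,000.00 × 1.9130 = AUD 61,216.00
AUD 61,216.00 ÷ 0.13732 = NOK 445,790.85
NOK 445,790.85 × 0.072747 = GBP 32,429.95
Profit = GBP 32,429.95 − GBP 32,000.00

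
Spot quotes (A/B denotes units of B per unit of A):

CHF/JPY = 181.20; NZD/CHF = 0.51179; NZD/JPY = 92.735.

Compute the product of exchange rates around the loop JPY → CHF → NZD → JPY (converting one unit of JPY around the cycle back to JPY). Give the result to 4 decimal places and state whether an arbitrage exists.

Around JPY → CHF → NZD → JPY: 1 ÷ 181.20 ÷ 0.51179 × 92.735 = 0.999985
Product ≈ 1 (deviation 0.001%, within rounding noise).

1.0000 (no arbitrage)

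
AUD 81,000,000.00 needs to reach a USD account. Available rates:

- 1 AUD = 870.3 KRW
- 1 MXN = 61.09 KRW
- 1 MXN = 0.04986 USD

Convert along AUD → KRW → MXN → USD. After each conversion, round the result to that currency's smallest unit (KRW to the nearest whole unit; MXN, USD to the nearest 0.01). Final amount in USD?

USD 57,535,534.42

AUD 81,000,000.00 × 870.3 = KRW 70,494,300,000
KRW 70,494,300,000 ÷ 61.09 = MXN 1,153,941,725.32
MXN 1,153,941,725.32 × 0.04986 = USD 57,535,534.42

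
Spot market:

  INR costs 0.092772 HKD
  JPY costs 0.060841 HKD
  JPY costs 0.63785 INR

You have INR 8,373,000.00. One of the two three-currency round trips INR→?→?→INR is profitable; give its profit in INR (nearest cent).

Profitable loop is INR → JPY → HKD → INR:
INR 8,373,000.00 ÷ 0.63785 = JPY 13,126,911
JPY 13,126,911 × 0.060841 = HKD 798,654.37
HKD 798,654.37 ÷ 0.092772 = INR 8,608,786.86
Profit = INR 8,608,786.86 − INR 8,373,000.00

Profit: INR 235,786.86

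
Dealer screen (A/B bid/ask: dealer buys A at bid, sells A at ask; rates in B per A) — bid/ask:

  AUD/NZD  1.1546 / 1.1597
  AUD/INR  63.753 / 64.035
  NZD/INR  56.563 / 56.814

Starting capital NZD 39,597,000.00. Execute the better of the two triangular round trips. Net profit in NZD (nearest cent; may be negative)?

Best loop NZD → INR → AUD → NZD:
NZD 39,597,000.00 × 56.563 (sell NZD at bid) = INR 2,239,725,111.00
INR 2,239,725,111.00 ÷ 64.035 (buy AUD at ask) = AUD 34,976,577.04
AUD 34,976,577.04 × 1.1546 (sell AUD at bid) = NZD 40,383,955.85

Net profit: NZD 786,955.85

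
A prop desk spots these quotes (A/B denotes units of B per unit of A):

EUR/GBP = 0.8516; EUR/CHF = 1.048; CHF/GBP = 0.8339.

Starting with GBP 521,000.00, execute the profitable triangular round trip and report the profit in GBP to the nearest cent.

Profit: GBP 13,659.55

Profitable loop is GBP → EUR → CHF → GBP:
GBP 521,000.00 ÷ 0.8516 = EUR 611,789.57
EUR 611,789.57 × 1.048 = CHF 641,155.47
CHF 641,155.47 × 0.8339 = GBP 534,659.55
Profit = GBP 534,659.55 − GBP 521,000.00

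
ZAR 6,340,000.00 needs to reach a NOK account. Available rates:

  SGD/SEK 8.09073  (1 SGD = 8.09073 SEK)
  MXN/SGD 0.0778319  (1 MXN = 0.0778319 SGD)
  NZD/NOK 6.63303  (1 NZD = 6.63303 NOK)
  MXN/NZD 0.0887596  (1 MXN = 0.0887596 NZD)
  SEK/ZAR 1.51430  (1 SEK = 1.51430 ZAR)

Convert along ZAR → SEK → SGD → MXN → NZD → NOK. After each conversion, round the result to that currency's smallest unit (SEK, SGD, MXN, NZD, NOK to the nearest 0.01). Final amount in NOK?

ZAR 6,340,000.00 ÷ 1.51430 = SEK 4,186,752.96
SEK 4,186,752.96 ÷ 8.09073 = SGD 517,475.30
SGD 517,475.30 ÷ 0.0778319 = MXN 6,648,627.36
MXN 6,648,627.36 × 0.0887596 = NZD 590,129.51
NZD 590,129.51 × 6.63303 = NOK 3,914,346.74

NOK 3,914,346.74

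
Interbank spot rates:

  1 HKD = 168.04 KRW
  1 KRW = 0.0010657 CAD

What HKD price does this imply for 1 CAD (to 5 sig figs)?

1 CAD ÷ 0.0010657 = 938.35 KRW
938.35 KRW ÷ 168.04 = 5.58409 HKD

CAD/HKD = 5.5841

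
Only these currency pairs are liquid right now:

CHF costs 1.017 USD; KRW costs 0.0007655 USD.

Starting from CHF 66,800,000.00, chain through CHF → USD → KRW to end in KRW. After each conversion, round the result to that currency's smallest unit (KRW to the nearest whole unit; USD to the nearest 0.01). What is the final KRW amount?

KRW 88,746,701,502

CHF 66,800,000.00 × 1.017 = USD 67,935,600.00
USD 67,935,600.00 ÷ 0.0007655 = KRW 88,746,701,502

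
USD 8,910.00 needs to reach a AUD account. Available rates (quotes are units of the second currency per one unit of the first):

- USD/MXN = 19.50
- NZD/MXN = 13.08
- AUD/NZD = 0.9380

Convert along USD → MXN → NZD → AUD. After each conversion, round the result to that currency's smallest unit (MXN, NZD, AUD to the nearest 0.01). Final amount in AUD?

USD 8,910.00 × 19.50 = MXN 173,745.00
MXN 173,745.00 ÷ 13.08 = NZD 13,283.26
NZD 13,283.26 ÷ 0.9380 = AUD 14,161.26

AUD 14,161.26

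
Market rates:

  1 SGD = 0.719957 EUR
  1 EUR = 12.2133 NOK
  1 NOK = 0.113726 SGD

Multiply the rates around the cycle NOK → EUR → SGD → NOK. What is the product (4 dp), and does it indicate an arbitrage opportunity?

1.0000 (no arbitrage)

Around NOK → EUR → SGD → NOK: 1 ÷ 12.2133 ÷ 0.719957 ÷ 0.113726 = 1.000002
Product ≈ 1 (deviation 0.000%, within rounding noise).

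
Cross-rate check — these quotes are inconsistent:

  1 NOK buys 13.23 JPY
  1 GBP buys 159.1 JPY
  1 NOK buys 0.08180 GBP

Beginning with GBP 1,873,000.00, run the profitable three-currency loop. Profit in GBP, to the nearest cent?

Profit: GBP 31,031.54

Profitable loop is GBP → NOK → JPY → GBP:
GBP 1,873,000.00 ÷ 0.08180 = NOK 22,897,310.51
NOK 22,897,310.51 × 13.23 = JPY 302,931,418
JPY 302,931,418 ÷ 159.1 = GBP 1,904,031.54
Profit = GBP 1,904,031.54 − GBP 1,873,000.00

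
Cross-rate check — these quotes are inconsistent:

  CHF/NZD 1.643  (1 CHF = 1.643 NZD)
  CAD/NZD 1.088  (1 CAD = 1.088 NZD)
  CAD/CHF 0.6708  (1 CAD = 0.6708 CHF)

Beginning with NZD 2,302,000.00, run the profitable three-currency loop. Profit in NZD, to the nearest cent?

Profitable loop is NZD → CAD → CHF → NZD:
NZD 2,302,000.00 ÷ 1.088 = CAD 2,115,808.82
CAD 2,115,808.82 × 0.6708 = CHF 1,419,284.56
CHF 1,419,284.56 × 1.643 = NZD 2,331,884.53
Profit = NZD 2,331,884.53 − NZD 2,302,000.00

Profit: NZD 29,884.53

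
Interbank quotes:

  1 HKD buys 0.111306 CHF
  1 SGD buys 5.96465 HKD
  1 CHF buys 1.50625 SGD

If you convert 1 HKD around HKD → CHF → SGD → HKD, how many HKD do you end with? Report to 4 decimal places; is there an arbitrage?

Around HKD → CHF → SGD → HKD: 1 × 0.111306 × 1.50625 × 5.96465 = 1.000001
Product ≈ 1 (deviation 0.000%, within rounding noise).

1.0000 (no arbitrage)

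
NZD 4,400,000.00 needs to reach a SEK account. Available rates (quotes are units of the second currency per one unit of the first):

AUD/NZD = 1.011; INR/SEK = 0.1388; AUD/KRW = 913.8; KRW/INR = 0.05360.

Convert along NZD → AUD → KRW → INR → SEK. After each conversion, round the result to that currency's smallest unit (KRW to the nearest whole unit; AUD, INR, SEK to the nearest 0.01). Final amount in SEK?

SEK 29,587,408.69

NZD 4,400,000.00 ÷ 1.011 = AUD 4,352,126.61
AUD 4,352,126.61 × 913.8 = KRW 3,976,973,296
KRW 3,976,973,296 × 0.05360 = INR 213,165,768.67
INR 213,165,768.67 × 0.1388 = SEK 29,587,408.69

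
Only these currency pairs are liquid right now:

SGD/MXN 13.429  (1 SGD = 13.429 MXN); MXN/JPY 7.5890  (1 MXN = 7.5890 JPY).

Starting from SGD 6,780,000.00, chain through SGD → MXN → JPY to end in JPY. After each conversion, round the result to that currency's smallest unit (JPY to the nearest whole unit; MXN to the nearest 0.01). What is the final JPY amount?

JPY 690,967,977

SGD 6,780,000.00 × 13.429 = MXN 91,048,620.00
MXN 91,048,620.00 × 7.5890 = JPY 690,967,977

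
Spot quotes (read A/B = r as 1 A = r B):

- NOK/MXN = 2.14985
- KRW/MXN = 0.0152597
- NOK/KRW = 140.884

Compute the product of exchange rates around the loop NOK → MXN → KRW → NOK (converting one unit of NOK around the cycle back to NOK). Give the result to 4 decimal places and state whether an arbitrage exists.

1.0000 (no arbitrage)

Around NOK → MXN → KRW → NOK: 1 × 2.14985 ÷ 0.0152597 ÷ 140.884 = 1.000001
Product ≈ 1 (deviation 0.000%, within rounding noise).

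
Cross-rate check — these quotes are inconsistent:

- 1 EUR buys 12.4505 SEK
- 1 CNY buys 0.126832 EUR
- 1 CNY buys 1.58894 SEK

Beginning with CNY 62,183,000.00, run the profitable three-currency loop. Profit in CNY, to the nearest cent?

Profitable loop is CNY → SEK → EUR → CNY:
CNY 62,183,000.00 × 1.58894 = SEK 98,805,056.02
SEK 98,805,056.02 ÷ 12.4505 = EUR 7,935,830.37
EUR 7,935,830.37 ÷ 0.126832 = CNY 62,569,622.57
Profit = CNY 62,569,622.57 − CNY 62,183,000.00

Profit: CNY 386,622.57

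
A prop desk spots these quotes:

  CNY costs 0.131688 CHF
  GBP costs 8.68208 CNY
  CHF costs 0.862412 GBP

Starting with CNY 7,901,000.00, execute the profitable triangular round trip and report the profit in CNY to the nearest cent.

Profit: CNY 112,039.54

Profitable loop is CNY → GBP → CHF → CNY:
CNY 7,901,000.00 ÷ 8.68208 = GBP 910,035.38
GBP 910,035.38 ÷ 0.862412 = CHF 1,055,221.15
CHF 1,055,221.15 ÷ 0.131688 = CNY 8,013,039.54
Profit = CNY 8,013,039.54 − CNY 7,901,000.00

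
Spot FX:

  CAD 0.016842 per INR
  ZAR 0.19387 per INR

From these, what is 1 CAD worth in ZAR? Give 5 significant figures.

CAD/ZAR = 11.511

1 CAD ÷ 0.016842 = 59.3754 INR
59.3754 INR × 0.19387 = 11.5111 ZAR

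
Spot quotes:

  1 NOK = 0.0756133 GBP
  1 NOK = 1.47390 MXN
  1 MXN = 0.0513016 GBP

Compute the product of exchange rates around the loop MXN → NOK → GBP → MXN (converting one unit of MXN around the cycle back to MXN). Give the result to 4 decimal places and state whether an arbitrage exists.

Around MXN → NOK → GBP → MXN: 1 ÷ 1.47390 × 0.0756133 ÷ 0.0513016 = 0.999998
Product ≈ 1 (deviation 0.000%, within rounding noise).

1.0000 (no arbitrage)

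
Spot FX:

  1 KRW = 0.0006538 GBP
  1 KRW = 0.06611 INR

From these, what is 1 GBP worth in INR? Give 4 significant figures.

1 GBP ÷ 0.0006538 = 1529.52 KRW
1529.52 KRW × 0.06611 = 101.117 INR

GBP/INR = 101.1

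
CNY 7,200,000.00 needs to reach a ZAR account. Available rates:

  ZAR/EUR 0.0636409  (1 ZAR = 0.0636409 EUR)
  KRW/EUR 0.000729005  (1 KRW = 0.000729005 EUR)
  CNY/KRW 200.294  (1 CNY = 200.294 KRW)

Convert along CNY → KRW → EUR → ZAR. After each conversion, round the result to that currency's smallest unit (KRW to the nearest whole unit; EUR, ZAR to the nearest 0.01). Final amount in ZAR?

CNY 7,200,000.00 × 200.294 = KRW 1,442,116,800
KRW 1,442,116,800 × 0.000729005 = EUR 1,051,310.36
EUR 1,051,310.36 ÷ 0.0636409 = ZAR 16,519,413.77

ZAR 16,519,413.77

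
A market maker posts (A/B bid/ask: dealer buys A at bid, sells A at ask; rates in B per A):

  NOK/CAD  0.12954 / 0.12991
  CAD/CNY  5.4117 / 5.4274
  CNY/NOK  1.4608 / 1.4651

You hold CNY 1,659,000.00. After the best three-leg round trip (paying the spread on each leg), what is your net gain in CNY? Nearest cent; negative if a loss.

Best loop CNY → NOK → CAD → CNY:
CNY 1,659,000.00 × 1.4608 (sell CNY at bid) = NOK 2,423,467.20
NOK 2,423,467.20 × 0.12954 (sell NOK at bid) = CAD 313,935.94
CAD 313,935.94 × 5.4117 (sell CAD at bid) = CNY 1,698,927.13

Net profit: CNY 39,927.13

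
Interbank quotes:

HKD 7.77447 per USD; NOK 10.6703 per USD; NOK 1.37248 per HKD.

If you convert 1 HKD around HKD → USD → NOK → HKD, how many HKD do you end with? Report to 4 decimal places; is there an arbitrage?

1.0000 (no arbitrage)

Around HKD → USD → NOK → HKD: 1 ÷ 7.77447 × 10.6703 ÷ 1.37248 = 1.000000
Product ≈ 1 (deviation 0.000%, within rounding noise).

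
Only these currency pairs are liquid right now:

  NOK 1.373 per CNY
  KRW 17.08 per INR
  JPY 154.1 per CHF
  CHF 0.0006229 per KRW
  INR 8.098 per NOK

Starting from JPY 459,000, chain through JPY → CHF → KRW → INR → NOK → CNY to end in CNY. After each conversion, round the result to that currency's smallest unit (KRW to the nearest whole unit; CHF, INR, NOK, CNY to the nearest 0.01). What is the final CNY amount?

JPY 459,000 ÷ 154.1 = CHF 2,978.59
CHF 2,978.59 ÷ 0.0006229 = KRW 4,781,811
KRW 4,781,811 ÷ 17.08 = INR 279,965.52
INR 279,965.52 ÷ 8.098 = NOK 34,572.18
NOK 34,572.18 ÷ 1.373 = CNY 25,180.03

CNY 25,180.03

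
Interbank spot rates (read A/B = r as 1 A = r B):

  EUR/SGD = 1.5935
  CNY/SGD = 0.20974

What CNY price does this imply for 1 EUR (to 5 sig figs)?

1 EUR × 1.5935 = 1.5935 SGD
1.5935 SGD ÷ 0.20974 = 7.5975 CNY

EUR/CNY = 7.5975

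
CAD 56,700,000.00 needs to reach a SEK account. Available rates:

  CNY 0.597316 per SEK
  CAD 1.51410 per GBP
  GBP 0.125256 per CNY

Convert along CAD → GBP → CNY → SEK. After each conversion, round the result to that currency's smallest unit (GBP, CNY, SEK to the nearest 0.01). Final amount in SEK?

SEK 500,525,044.25

CAD 56,700,000.00 ÷ 1.51410 = GBP 37,447,988.90
GBP 37,447,988.90 ÷ 0.125256 = CNY 298,971,617.33
CNY 298,971,617.33 ÷ 0.597316 = SEK 500,525,044.25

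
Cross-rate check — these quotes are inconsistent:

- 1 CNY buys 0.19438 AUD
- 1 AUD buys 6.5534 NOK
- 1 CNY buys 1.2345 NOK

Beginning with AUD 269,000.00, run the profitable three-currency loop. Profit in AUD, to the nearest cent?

Profit: AUD 8,574.42

Profitable loop is AUD → NOK → CNY → AUD:
AUD 269,000.00 × 6.5534 = NOK 1,762,864.60
NOK 1,762,864.60 ÷ 1.2345 = CNY 1,427,998.87
CNY 1,427,998.87 × 0.19438 = AUD 277,574.42
Profit = AUD 277,574.42 − AUD 269,000.00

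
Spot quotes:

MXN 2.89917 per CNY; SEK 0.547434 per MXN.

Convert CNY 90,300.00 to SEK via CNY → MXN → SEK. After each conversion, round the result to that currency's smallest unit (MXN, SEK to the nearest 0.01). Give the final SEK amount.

CNY 90,300.00 × 2.89917 = MXN 261,795.05
MXN 261,795.05 × 0.547434 = SEK 143,315.51

SEK 143,315.51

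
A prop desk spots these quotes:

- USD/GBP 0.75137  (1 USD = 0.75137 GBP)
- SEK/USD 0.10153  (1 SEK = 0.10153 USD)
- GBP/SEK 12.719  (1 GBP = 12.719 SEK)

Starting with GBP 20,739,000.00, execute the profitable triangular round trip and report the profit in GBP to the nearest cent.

Profit: GBP 635,039.47

Profitable loop is GBP → USD → SEK → GBP:
GBP 20,739,000.00 ÷ 0.75137 = USD 27,601,581.11
USD 27,601,581.11 ÷ 0.10153 = SEK 271,856,408.07
SEK 271,856,408.07 ÷ 12.719 = GBP 21,374,039.47
Profit = GBP 21,374,039.47 − GBP 20,739,000.00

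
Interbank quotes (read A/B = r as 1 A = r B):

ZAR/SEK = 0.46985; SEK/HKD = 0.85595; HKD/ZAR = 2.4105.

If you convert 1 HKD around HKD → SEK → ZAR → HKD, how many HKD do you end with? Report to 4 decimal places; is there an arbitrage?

Around HKD → SEK → ZAR → HKD: 1 ÷ 0.85595 ÷ 0.46985 ÷ 2.4105 = 1.031538
Product > 1; profitable direction is HKD → SEK → ZAR → HKD.

1.0315 (arbitrage exists)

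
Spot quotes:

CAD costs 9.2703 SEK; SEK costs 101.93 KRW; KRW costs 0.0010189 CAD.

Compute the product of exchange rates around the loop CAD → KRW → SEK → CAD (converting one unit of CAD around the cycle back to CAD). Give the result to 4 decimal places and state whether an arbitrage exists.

Around CAD → KRW → SEK → CAD: 1 ÷ 0.0010189 ÷ 101.93 ÷ 9.2703 = 1.038658
Product > 1; profitable direction is CAD → KRW → SEK → CAD.

1.0387 (arbitrage exists)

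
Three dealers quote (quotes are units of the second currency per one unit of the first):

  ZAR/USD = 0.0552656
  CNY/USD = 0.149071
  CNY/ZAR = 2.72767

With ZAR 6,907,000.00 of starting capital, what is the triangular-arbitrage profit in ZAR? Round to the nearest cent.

Profit: ZAR 77,623.61

Profitable loop is ZAR → USD → CNY → ZAR:
ZAR 6,907,000.00 × 0.0552656 = USD 381,719.50
USD 381,719.50 ÷ 0.149071 = CNY 2,560,655.66
CNY 2,560,655.66 × 2.72767 = ZAR 6,984,623.61
Profit = ZAR 6,984,623.61 − ZAR 6,907,000.00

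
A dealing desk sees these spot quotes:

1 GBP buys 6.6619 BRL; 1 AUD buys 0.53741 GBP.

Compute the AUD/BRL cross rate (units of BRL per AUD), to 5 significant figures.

1 AUD × 0.53741 = 0.53741 GBP
0.53741 GBP × 6.6619 = 3.58017 BRL

AUD/BRL = 3.5802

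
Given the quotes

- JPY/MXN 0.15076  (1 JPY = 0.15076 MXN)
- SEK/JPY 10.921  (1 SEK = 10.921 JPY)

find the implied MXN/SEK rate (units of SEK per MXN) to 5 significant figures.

1 MXN ÷ 0.15076 = 6.63306 JPY
6.63306 JPY ÷ 10.921 = 0.607367 SEK

MXN/SEK = 0.60737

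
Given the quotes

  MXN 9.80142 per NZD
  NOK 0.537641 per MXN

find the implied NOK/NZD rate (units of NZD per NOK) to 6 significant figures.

NOK/NZD = 0.189766

1 NOK ÷ 0.537641 = 1.85998 MXN
1.85998 MXN ÷ 9.80142 = 0.189766 NZD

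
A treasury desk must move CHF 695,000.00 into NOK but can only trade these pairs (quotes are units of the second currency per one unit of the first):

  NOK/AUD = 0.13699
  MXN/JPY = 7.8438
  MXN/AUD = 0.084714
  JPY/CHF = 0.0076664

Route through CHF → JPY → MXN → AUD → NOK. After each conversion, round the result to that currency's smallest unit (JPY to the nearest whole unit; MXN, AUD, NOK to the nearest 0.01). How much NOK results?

NOK 7,147,154.03

CHF 695,000.00 ÷ 0.0076664 = JPY 90,655,327
JPY 90,655,327 ÷ 7.8438 = MXN 11,557,577.58
MXN 11,557,577.58 × 0.084714 = AUD 979,088.63
AUD 979,088.63 ÷ 0.13699 = NOK 7,147,154.03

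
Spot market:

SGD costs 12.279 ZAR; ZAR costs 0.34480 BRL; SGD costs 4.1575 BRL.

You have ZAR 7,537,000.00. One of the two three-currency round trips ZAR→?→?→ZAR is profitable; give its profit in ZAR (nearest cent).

Profit: ZAR 138,320.40

Profitable loop is ZAR → BRL → SGD → ZAR:
ZAR 7,537,000.00 × 0.34480 = BRL 2,598,757.60
BRL 2,598,757.60 ÷ 4.1575 = SGD 625,076.99
SGD 625,076.99 × 12.279 = ZAR 7,675,320.40
Profit = ZAR 7,675,320.40 − ZAR 7,537,000.00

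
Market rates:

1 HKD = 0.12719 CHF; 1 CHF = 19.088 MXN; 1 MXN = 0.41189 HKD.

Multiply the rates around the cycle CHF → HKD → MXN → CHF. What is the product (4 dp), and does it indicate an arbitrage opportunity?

1.0000 (no arbitrage)

Around CHF → HKD → MXN → CHF: 1 ÷ 0.12719 ÷ 0.41189 ÷ 19.088 = 1.000012
Product ≈ 1 (deviation 0.001%, within rounding noise).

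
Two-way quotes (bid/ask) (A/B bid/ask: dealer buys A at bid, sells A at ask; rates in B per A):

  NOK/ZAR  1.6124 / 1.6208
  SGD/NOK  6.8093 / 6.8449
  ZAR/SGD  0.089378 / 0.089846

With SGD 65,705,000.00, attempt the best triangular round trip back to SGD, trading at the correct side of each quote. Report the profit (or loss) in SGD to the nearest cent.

Best loop SGD → ZAR → NOK → SGD:
SGD 65,705,000.00 ÷ 0.089846 (buy ZAR at ask) = ZAR 731,306,902.92
ZAR 731,306,902.92 ÷ 1.6208 (buy NOK at ask) = NOK 451,201,198.74
NOK 451,201,198.74 ÷ 6.8449 (buy SGD at ask) = SGD 65,917,865.67

Net profit: SGD 212,865.67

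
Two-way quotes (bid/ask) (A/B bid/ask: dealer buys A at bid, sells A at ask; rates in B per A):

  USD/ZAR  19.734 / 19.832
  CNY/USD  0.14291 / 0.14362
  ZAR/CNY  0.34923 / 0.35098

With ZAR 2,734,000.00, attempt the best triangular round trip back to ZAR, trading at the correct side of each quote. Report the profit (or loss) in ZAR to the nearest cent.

Net profit: ZAR 857.51

Best loop ZAR → USD → CNY → ZAR:
ZAR 2,734,000.00 ÷ 19.832 (buy USD at ask) = USD 137,858.01
USD 137,858.01 ÷ 0.14362 (buy CNY at ask) = CNY 959,880.29
CNY 959,880.29 ÷ 0.35098 (buy ZAR at ask) = ZAR 2,734,857.51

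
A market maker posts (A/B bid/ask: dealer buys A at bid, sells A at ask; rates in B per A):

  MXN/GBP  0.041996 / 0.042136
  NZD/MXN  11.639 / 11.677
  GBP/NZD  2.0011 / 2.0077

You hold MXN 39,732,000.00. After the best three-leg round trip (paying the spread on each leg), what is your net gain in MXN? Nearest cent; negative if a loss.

Net profit: MXN 489,385.10

Best loop MXN → NZD → GBP → MXN:
MXN 39,732,000.00 ÷ 11.677 (buy NZD at ask) = NZD 3,402,586.28
NZD 3,402,586.28 ÷ 2.0077 (buy GBP at ask) = GBP 1,694,768.28
GBP 1,694,768.28 ÷ 0.042136 (buy MXN at ask) = MXN 40,221,385.10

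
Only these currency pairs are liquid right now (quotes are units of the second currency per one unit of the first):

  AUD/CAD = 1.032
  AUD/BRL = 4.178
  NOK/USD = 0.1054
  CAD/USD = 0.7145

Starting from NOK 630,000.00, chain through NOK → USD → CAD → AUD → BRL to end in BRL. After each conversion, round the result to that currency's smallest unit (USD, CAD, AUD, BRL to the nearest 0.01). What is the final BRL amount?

NOK 630,000.00 × 0.1054 = USD 66,402.00
USD 66,402.00 ÷ 0.7145 = CAD 92,934.92
CAD 92,934.92 ÷ 1.032 = AUD 90,053.22
AUD 90,053.22 × 4.178 = BRL 376,242.35

BRL 376,242.35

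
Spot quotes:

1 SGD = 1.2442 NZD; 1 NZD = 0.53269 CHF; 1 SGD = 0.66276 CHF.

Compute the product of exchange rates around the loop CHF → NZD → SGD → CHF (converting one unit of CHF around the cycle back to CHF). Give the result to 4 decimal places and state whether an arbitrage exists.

1.0000 (no arbitrage)

Around CHF → NZD → SGD → CHF: 1 ÷ 0.53269 ÷ 1.2442 × 0.66276 = 0.999981
Product ≈ 1 (deviation 0.002%, within rounding noise).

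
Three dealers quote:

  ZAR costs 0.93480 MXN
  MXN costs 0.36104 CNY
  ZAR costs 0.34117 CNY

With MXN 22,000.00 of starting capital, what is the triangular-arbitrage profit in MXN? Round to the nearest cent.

Profitable loop is MXN → ZAR → CNY → MXN:
MXN 22,000.00 ÷ 0.93480 = ZAR 23,534.45
ZAR 23,534.45 × 0.34117 = CNY 8,029.25
CNY 8,029.25 ÷ 0.36104 = MXN 22,239.22
Profit = MXN 22,239.22 − MXN 22,000.00

Profit: MXN 239.22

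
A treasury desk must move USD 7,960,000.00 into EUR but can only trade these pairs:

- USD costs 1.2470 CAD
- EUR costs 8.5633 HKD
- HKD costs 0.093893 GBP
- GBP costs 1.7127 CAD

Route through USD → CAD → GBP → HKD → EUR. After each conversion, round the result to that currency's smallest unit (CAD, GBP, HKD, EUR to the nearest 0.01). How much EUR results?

USD 7,960,000.00 × 1.2470 = CAD 9,926,120.00
CAD 9,926,120.00 ÷ 1.7127 = GBP 5,795,597.59
GBP 5,795,597.59 ÷ 0.093893 = HKD 61,725,555.58
HKD 61,725,555.58 ÷ 8.5633 = EUR 7,208,150.55

EUR 7,208,150.55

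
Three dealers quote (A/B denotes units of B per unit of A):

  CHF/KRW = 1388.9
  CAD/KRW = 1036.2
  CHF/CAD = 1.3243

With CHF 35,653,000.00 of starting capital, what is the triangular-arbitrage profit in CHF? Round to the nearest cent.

Profit: CHF 432,862.51

Profitable loop is CHF → KRW → CAD → CHF:
CHF 35,653,000.00 × 1388.9 = KRW 49,518,451,700
KRW 49,518,451,700 ÷ 1036.2 = CAD 47,788,507.72
CAD 47,788,507.72 ÷ 1.3243 = CHF 36,085,862.51
Profit = CHF 36,085,862.51 − CHF 35,653,000.00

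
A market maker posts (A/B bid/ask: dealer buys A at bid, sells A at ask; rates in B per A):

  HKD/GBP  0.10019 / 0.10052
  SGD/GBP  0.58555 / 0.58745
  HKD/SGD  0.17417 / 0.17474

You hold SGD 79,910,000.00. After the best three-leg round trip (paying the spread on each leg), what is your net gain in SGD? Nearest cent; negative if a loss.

Best loop SGD → GBP → HKD → SGD:
SGD 79,910,000.00 × 0.58555 (sell SGD at bid) = GBP 46,791,300.50
GBP 46,791,300.50 ÷ 0.10052 (buy HKD at ask) = HKD 465,492,444.29
HKD 465,492,444.29 × 0.17417 (sell HKD at bid) = SGD 81,074,819.02

Net profit: SGD 1,164,819.02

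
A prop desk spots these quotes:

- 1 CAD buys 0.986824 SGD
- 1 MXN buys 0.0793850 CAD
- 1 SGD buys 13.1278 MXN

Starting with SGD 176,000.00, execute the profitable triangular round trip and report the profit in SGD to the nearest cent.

Profitable loop is SGD → MXN → CAD → SGD:
SGD 176,000.00 × 13.1278 = MXN 2,310,492.80
MXN 2,310,492.80 × 0.0793850 = CAD 183,418.47
CAD 183,418.47 × 0.986824 = SGD 181,001.75
Profit = SGD 181,001.75 − SGD 176,000.00

Profit: SGD 5,001.75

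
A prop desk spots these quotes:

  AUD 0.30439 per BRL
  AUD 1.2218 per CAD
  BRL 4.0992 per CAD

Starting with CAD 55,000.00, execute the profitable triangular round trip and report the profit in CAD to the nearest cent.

Profitable loop is CAD → BRL → AUD → CAD:
CAD 55,000.00 × 4.0992 = BRL 225,456.00
BRL 225,456.00 × 0.30439 = AUD 68,626.55
AUD 68,626.55 ÷ 1.2218 = CAD 56,168.40
Profit = CAD 56,168.40 − CAD 55,000.00

Profit: CAD 1,168.40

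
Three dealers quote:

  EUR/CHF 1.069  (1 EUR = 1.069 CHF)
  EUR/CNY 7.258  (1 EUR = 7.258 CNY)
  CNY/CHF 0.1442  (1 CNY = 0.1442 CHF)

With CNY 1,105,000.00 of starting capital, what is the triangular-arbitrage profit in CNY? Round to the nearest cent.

Profit: CNY 23,646.03

Profitable loop is CNY → EUR → CHF → CNY:
CNY 1,105,000.00 ÷ 7.258 = EUR 152,245.80
EUR 152,245.80 × 1.069 = CHF 162,750.76
CHF 162,750.76 ÷ 0.1442 = CNY 1,128,646.03
Profit = CNY 1,128,646.03 − CNY 1,105,000.00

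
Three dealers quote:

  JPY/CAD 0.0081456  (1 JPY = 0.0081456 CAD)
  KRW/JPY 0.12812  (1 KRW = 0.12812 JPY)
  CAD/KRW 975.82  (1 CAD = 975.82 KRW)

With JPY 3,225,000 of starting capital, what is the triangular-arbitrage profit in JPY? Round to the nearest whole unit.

Profitable loop is JPY → CAD → KRW → JPY:
JPY 3,225,000 × 0.0081456 = CAD 26,269.56
CAD 26,269.56 × 975.82 = KRW 25,634,362
KRW 25,634,362 × 0.12812 = JPY 3,284,274
Profit = JPY 3,284,274 − JPY 3,225,000

Profit: JPY 59,274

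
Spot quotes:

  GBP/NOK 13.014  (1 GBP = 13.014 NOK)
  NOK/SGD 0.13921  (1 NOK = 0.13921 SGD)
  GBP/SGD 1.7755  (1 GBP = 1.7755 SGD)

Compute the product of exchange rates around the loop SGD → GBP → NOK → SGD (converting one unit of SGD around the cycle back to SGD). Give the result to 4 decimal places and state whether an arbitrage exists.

1.0204 (arbitrage exists)

Around SGD → GBP → NOK → SGD: 1 ÷ 1.7755 × 13.014 × 0.13921 = 1.020377
Product > 1; profitable direction is SGD → GBP → NOK → SGD.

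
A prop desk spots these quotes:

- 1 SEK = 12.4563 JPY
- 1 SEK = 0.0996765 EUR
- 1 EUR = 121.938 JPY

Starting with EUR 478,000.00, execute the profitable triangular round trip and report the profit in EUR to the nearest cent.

Profit: EUR 11,874.81

Profitable loop is EUR → SEK → JPY → EUR:
EUR 478,000.00 ÷ 0.0996765 = SEK 4,795,513.49
SEK 4,795,513.49 × 12.4563 = JPY 59,734,355
JPY 59,734,355 ÷ 121.938 = EUR 489,874.81
Profit = EUR 489,874.81 − EUR 478,000.00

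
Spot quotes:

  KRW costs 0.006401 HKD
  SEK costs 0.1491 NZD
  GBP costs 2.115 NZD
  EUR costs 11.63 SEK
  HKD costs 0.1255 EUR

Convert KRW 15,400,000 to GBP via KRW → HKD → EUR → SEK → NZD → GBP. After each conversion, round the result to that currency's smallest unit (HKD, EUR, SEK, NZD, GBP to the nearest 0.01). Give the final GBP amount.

KRW 15,400,000 × 0.006401 = HKD 98,575.40
HKD 98,575.40 × 0.1255 = EUR 12,371.21
EUR 12,371.21 × 11.63 = SEK 143,877.17
SEK 143,877.17 × 0.1491 = NZD 21,452.09
NZD 21,452.09 ÷ 2.115 = GBP 10,142.83

GBP 10,142.83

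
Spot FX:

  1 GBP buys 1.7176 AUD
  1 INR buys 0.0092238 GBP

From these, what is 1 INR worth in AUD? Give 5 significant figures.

INR/AUD = 0.015843

1 INR × 0.0092238 = 0.0092238 GBP
0.0092238 GBP × 1.7176 = 0.0158428 AUD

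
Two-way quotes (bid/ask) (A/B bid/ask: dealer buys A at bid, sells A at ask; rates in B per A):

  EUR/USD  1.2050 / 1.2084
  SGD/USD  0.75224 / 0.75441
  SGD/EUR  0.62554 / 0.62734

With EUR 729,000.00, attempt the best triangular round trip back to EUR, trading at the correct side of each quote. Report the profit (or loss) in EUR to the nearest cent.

Net result: EUR -612.94 (no profitable arbitrage after spreads)

Best loop EUR → USD → SGD → EUR:
EUR 729,000.00 × 1.2050 (sell EUR at bid) = USD 878,445.00
USD 878,445.00 ÷ 0.75441 (buy SGD at ask) = SGD 1,164,413.25
SGD 1,164,413.25 × 0.62554 (sell SGD at bid) = EUR 728,387.06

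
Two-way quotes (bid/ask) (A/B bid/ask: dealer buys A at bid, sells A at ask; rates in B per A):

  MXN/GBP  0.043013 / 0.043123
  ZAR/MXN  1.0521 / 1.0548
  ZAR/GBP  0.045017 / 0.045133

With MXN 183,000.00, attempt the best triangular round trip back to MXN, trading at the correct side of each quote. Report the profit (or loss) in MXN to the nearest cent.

Net profit: MXN 490.52

Best loop MXN → GBP → ZAR → MXN:
MXN 183,000.00 × 0.043013 (sell MXN at bid) = GBP 7,871.38
GBP 7,871.38 ÷ 0.045133 (buy ZAR at ask) = ZAR 174,404.07
ZAR 174,404.07 × 1.0521 (sell ZAR at bid) = MXN 183,490.52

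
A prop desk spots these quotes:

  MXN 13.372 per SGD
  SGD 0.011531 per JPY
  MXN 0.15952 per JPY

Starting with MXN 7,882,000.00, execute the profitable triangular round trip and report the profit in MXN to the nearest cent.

Profit: MXN 272,329.03

Profitable loop is MXN → SGD → JPY → MXN:
MXN 7,882,000.00 ÷ 13.372 = SGD 589,440.62
SGD 589,440.62 ÷ 0.011531 = JPY 51,117,910
JPY 51,117,910 × 0.15952 = MXN 8,154,329.03
Profit = MXN 8,154,329.03 − MXN 7,882,000.00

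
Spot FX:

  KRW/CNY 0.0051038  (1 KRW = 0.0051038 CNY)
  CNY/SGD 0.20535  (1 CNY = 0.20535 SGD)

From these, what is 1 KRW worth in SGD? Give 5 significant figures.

KRW/SGD = 0.0010481

1 KRW × 0.0051038 = 0.0051038 CNY
0.0051038 CNY × 0.20535 = 0.00104807 SGD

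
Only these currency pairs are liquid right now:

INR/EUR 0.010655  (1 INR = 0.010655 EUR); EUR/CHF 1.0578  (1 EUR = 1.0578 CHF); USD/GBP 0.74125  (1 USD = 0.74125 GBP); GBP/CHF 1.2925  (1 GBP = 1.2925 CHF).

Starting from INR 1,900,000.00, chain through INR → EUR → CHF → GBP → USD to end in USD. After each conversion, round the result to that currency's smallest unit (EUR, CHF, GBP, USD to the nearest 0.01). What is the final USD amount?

USD 22,351.95

INR 1,900,000.00 × 0.010655 = EUR 20,244.50
EUR 20,244.50 × 1.0578 = CHF 21,414.63
CHF 21,414.63 ÷ 1.2925 = GBP 16,568.38
GBP 16,568.38 ÷ 0.74125 = USD 22,351.95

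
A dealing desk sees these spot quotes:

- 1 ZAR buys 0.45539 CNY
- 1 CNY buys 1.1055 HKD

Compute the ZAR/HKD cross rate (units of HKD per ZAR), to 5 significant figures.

ZAR/HKD = 0.50343

1 ZAR × 0.45539 = 0.45539 CNY
0.45539 CNY × 1.1055 = 0.503434 HKD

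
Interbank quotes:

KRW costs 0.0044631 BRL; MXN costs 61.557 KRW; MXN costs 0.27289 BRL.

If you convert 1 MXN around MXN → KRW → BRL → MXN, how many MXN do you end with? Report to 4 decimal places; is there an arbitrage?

Around MXN → KRW → BRL → MXN: 1 × 61.557 × 0.0044631 ÷ 0.27289 = 1.006761
Product > 1; profitable direction is MXN → KRW → BRL → MXN.

1.0068 (arbitrage exists)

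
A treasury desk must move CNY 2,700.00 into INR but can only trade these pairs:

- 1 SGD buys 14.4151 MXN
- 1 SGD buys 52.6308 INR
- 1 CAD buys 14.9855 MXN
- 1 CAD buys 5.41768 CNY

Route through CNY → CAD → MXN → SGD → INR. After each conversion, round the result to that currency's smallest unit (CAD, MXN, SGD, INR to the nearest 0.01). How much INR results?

INR 27,267.49

CNY 2,700.00 ÷ 5.41768 = CAD 498.37
CAD 498.37 × 14.9855 = MXN 7,468.32
MXN 7,468.32 ÷ 14.4151 = SGD 518.09
SGD 518.09 × 52.6308 = INR 27,267.49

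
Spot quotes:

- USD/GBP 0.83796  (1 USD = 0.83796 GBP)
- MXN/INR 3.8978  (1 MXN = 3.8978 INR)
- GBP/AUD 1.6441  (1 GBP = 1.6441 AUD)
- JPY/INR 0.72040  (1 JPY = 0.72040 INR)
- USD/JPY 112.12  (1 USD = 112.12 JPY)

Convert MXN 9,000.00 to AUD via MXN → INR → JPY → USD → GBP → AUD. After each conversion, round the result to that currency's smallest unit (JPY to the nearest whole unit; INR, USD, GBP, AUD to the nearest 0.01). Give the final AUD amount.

MXN 9,000.00 × 3.8978 = INR 35,080.20
INR 35,080.20 ÷ 0.72040 = JPY 48,695
JPY 48,695 ÷ 112.12 = USD 434.31
USD 434.31 × 0.83796 = GBP 363.93
GBP 363.93 × 1.6441 = AUD 598.34

AUD 598.34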